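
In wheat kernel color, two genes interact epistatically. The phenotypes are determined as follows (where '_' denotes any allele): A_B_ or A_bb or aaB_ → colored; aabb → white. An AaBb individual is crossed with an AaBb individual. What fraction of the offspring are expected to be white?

Cross: AaBb × AaBb — consider each gene separately:
A gene: Aa × Aa → 1 AA, 2 Aa, 1 aa → 3 A_ : 1 aa (out of 4)
B gene: Bb × Bb → 1 BB, 2 Bb, 1 bb → 3 B_ : 1 bb (out of 4)
Genotype classes (out of 4 × 4 = 16): A_B_ = 3×3 = 9; A_bb = 3×1 = 3; aaB_ = 1×3 = 3; aabb = 1×1 = 1
Apply the phenotype rules: A_B_ (9) + A_bb (3) + aaB_ (3) → colored; aabb (1) → white
Phenotype counts (out of 16): 15 colored, 1 white
white: 1 out of 16
Probability: 1/16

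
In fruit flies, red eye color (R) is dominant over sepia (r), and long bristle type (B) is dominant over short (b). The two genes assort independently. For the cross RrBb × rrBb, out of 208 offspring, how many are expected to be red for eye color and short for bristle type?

Dihybrid cross RrBb × rrBb — consider each gene separately:
eye color: Rr × rr → 2 Rr, 2 rr → 2 R_ : 2 rr (out of 4)
bristle type: Bb × Bb → 1 BB, 2 Bb, 1 bb → 3 B_ : 1 bb (out of 4)
Looking for: red (R_) and short (bb)
P(red) = 2/4, P(short) = 1/4
P(both) = 2/4 × 1/4 = 2/16 = 1/8
Expected count = 1/8 × 208 = 26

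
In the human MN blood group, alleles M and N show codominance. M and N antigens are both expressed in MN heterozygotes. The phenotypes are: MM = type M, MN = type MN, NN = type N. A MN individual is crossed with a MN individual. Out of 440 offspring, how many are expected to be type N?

Punnett square for MN × MN:
Offspring genotypes: 1 MM, 2 MN, 1 NN
Phenotype counts: 1 type M, 2 type MN, 1 type N
type N: 1 out of 4 → fraction 1/4
Expected count = 1/4 × 440 = 110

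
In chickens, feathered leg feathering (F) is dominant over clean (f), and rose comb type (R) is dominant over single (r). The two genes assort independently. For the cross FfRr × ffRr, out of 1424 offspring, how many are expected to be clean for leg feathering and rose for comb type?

Dihybrid cross FfRr × ffRr — consider each gene separately:
leg feathering: Ff × ff → 2 Ff, 2 ff → 2 F_ : 2 ff (out of 4)
comb type: Rr × Rr → 1 RR, 2 Rr, 1 rr → 3 R_ : 1 rr (out of 4)
Looking for: clean (ff) and rose (R_)
P(clean) = 2/4, P(rose) = 3/4
P(both) = 2/4 × 3/4 = 6/16 = 3/8
Expected count = 3/8 × 1424 = 534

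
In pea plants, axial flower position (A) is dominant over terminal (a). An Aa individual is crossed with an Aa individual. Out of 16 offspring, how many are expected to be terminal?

Punnett square for Aa × Aa:
Offspring genotypes: 1 AA, 2 Aa, 1 aa
axial: 3, terminal: 1
terminal: 1 out of 4 → fraction 1/4
Expected count = 1/4 × 16 = 4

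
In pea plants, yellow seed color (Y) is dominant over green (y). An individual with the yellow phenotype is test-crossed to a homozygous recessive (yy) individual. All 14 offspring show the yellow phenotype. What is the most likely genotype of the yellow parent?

Test cross: ? × yy
All offspring are yellow.
If the unknown parent were heterozygous (Yy), about half of 14 offspring would be green; none are. The unknown parent is most likely homozygous dominant (YY).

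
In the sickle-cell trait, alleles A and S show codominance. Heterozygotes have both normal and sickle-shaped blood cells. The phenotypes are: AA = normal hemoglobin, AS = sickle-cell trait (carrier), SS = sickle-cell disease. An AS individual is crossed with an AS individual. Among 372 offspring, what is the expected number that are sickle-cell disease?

Punnett square for AS × AS:
Offspring genotypes: 1 AA, 2 AS, 1 SS
Phenotype counts: 1 normal hemoglobin, 2 sickle-cell trait (carrier), 1 sickle-cell disease
sickle-cell disease: 1 out of 4 → fraction 1/4
Expected count = 1/4 × 372 = 93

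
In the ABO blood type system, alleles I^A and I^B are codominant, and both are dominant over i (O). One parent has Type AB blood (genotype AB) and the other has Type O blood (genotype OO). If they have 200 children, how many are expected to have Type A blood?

Cross: AB × OO
Possible offspring genotypes: 2 AO, 2 BO
Blood type counts: 2 Type A, 2 Type B
Probability of Type A: 2/4 = 1/2
Expected count = 1/2 × 200 = 100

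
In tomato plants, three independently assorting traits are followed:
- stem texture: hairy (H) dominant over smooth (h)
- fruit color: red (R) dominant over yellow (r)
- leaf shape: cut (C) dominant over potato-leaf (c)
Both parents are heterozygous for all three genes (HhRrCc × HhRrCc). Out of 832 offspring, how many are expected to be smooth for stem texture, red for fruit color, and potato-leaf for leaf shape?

Trihybrid cross: HhRrCc × HhRrCc
Each trait segregates independently with a 3:1 phenotypic ratio, so each gene contributes 3/4 (dominant) or 1/4 (recessive).
Target: smooth (stem texture), red (fruit color), potato-leaf (leaf shape)
Probability = product of independent per-trait probabilities
= 1/4 × 3/4 × 1/4 = 3/64
Expected count = 3/64 × 832 = 39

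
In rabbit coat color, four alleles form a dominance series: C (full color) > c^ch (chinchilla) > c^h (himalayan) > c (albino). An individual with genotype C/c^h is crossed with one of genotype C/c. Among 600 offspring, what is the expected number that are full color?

Cross: C/c^h × C/c
Allele dominance: C > c^ch > c^h > c
Offspring genotypes: 1 C/C, 1 C/c, 1 C/c^h, 1 c^h/c
Phenotype counts: 3 full color, 1 himalayan
full color: 3 out of 4 → fraction 3/4
Expected count = 3/4 × 600 = 450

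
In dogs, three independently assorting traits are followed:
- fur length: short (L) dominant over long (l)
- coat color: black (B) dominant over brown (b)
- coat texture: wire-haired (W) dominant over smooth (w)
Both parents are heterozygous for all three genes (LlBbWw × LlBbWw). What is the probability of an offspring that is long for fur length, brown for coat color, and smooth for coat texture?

Trihybrid cross: LlBbWw × LlBbWw
Each trait segregates independently with a 3:1 phenotypic ratio, so each gene contributes 3/4 (dominant) or 1/4 (recessive).
Target: long (fur length), brown (coat color), smooth (coat texture)
Probability = product of independent per-trait probabilities
= 1/4 × 1/4 × 1/4 = 1/64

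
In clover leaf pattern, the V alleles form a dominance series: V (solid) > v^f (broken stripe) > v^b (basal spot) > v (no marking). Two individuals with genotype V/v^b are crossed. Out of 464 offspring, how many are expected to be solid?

Cross: V/v^b × V/v^b
Allele dominance: V > v^f > v^b > v
Offspring genotypes: 1 V/V, 2 V/v^b, 1 v^b/v^b
Phenotype counts: 3 solid, 1 basal spot
solid: 3 out of 4 → fraction 3/4
Expected count = 3/4 × 464 = 348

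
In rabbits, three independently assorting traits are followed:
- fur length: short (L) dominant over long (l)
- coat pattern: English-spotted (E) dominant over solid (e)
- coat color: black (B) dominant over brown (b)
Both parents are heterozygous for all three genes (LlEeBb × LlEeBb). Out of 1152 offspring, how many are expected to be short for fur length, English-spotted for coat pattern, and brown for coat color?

Trihybrid cross: LlEeBb × LlEeBb
Each trait segregates independently with a 3:1 phenotypic ratio, so each gene contributes 3/4 (dominant) or 1/4 (recessive).
Target: short (fur length), English-spotted (coat pattern), brown (coat color)
Probability = product of independent per-trait probabilities
= 3/4 × 3/4 × 1/4 = 9/64
Expected count = 9/64 × 1152 = 162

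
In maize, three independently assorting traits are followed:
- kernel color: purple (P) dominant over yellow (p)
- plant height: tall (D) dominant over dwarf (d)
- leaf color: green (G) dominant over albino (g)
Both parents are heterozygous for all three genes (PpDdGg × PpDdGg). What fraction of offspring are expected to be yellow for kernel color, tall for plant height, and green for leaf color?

Trihybrid cross: PpDdGg × PpDdGg
Each trait segregates independently with a 3:1 phenotypic ratio, so each gene contributes 3/4 (dominant) or 1/4 (recessive).
Target: yellow (kernel color), tall (plant height), green (leaf color)
Probability = product of independent per-trait probabilities
= 1/4 × 3/4 × 3/4 = 9/64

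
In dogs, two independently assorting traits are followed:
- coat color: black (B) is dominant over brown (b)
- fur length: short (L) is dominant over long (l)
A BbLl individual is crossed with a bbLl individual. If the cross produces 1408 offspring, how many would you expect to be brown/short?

Dihybrid cross BbLl × bbLl — consider each gene separately:
coat color: Bb × bb → 2 Bb, 2 bb → 2 B_ : 2 bb (out of 4)
fur length: Ll × Ll → 1 LL, 2 Ll, 1 ll → 3 L_ : 1 ll (out of 4)
Combine (counts out of 4 × 4 = 16): black/short (B_L_) = 2×3 = 6; black/long (B_ll) = 2×1 = 2; brown/short (bbL_) = 2×3 = 6; brown/long (bbll) = 2×1 = 2
Phenotype counts (out of 16): 6 black/short, 2 black/long, 6 brown/short, 2 brown/long
brown/short: 6 out of 16 → fraction 3/8
Expected count = 3/8 × 1408 = 528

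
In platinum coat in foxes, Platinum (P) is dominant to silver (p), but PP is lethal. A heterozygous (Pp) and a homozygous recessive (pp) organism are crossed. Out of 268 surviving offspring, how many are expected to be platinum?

Cross: Pp × pp
Punnett square offspring (before lethality): 2 Pp, 2 pp
No PP offspring are produced in this cross.
platinum: 2 out of 4 → fraction 1/2
Expected count = 1/2 × 268 = 134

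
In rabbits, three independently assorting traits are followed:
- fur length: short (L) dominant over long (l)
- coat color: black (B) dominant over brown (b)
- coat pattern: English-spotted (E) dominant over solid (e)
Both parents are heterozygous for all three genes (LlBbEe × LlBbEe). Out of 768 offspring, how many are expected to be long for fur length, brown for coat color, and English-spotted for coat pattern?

Trihybrid cross: LlBbEe × LlBbEe
Each trait segregates independently with a 3:1 phenotypic ratio, so each gene contributes 3/4 (dominant) or 1/4 (recessive).
Target: long (fur length), brown (coat color), English-spotted (coat pattern)
Probability = product of independent per-trait probabilities
= 1/4 × 1/4 × 3/4 = 3/64
Expected count = 3/64 × 768 = 36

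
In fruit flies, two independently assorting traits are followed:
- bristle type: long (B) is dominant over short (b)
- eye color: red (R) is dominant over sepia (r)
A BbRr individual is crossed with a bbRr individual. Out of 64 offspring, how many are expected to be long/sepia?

Dihybrid cross BbRr × bbRr — consider each gene separately:
bristle type: Bb × bb → 2 Bb, 2 bb → 2 B_ : 2 bb (out of 4)
eye color: Rr × Rr → 1 RR, 2 Rr, 1 rr → 3 R_ : 1 rr (out of 4)
Combine (counts out of 4 × 4 = 16): long/red (B_R_) = 2×3 = 6; long/sepia (B_rr) = 2×1 = 2; short/red (bbR_) = 2×3 = 6; short/sepia (bbrr) = 2×1 = 2
Phenotype counts (out of 16): 6 long/red, 2 long/sepia, 6 short/red, 2 short/sepia
long/sepia: 2 out of 16 → fraction 1/8
Expected count = 1/8 × 64 = 8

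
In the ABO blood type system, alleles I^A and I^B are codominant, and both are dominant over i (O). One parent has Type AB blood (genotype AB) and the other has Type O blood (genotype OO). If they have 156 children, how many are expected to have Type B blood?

Cross: AB × OO
Possible offspring genotypes: 2 AO, 2 BO
Blood type counts: 2 Type A, 2 Type B
Probability of Type B: 2/4 = 1/2
Expected count = 1/2 × 156 = 78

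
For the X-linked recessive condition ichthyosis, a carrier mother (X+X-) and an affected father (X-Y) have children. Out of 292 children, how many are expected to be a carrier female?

Cross: X+X- × X-Y
Offspring: 1 X+X-, 1 X+Y, 1 X-X-, 1 X-Y
Probability of a carrier female: 1/4
Expected count = 1/4 × 292 = 73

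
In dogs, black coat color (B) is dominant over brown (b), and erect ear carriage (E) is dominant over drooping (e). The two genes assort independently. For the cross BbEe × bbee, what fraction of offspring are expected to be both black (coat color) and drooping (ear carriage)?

Dihybrid cross BbEe × bbee — consider each gene separately:
coat color: Bb × bb → 2 Bb, 2 bb → 2 B_ : 2 bb (out of 4)
ear carriage: Ee × ee → 2 Ee, 2 ee → 2 E_ : 2 ee (out of 4)
Looking for: black (B_) and drooping (ee)
P(black) = 2/4, P(drooping) = 2/4
P(both) = 2/4 × 2/4 = 4/16 = 1/4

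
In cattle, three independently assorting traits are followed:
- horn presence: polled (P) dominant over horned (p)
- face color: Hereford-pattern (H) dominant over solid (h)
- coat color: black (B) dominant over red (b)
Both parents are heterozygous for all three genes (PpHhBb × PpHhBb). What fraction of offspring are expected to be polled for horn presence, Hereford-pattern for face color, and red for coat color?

Trihybrid cross: PpHhBb × PpHhBb
Each trait segregates independently with a 3:1 phenotypic ratio, so each gene contributes 3/4 (dominant) or 1/4 (recessive).
Target: polled (horn presence), Hereford-pattern (face color), red (coat color)
Probability = product of independent per-trait probabilities
= 3/4 × 3/4 × 1/4 = 9/64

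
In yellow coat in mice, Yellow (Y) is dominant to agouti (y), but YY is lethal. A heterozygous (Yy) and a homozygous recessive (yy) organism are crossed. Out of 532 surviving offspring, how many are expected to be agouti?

Cross: Yy × yy
Punnett square offspring (before lethality): 2 Yy, 2 yy
No YY offspring are produced in this cross.
agouti: 2 out of 4 → fraction 1/2
Expected count = 1/2 × 532 = 266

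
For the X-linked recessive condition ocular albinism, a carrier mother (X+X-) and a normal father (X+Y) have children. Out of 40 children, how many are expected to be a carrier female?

Cross: X+X- × X+Y
Offspring: 1 X+X+, 1 X+Y, 1 X+X-, 1 X-Y
Probability of a carrier female: 1/4
Expected count = 1/4 × 40 = 10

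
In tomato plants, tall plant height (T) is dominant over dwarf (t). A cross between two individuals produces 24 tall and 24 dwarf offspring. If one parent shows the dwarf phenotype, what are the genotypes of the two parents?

Observed offspring: 24 tall, 24 dwarf
The observed ratio simplifies to 1:1. One parent shows dwarf, so its genotype must be tt. A 1:1 offspring split requires the other parent to be heterozygous (Tt).
Parent genotypes: tt × Tt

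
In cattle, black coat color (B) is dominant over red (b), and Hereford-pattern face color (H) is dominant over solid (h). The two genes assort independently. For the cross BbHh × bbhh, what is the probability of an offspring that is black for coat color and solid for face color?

Dihybrid cross BbHh × bbhh — consider each gene separately:
coat color: Bb × bb → 2 Bb, 2 bb → 2 B_ : 2 bb (out of 4)
face color: Hh × hh → 2 Hh, 2 hh → 2 H_ : 2 hh (out of 4)
Looking for: black (B_) and solid (hh)
P(black) = 2/4, P(solid) = 2/4
P(both) = 2/4 × 2/4 = 4/16 = 1/4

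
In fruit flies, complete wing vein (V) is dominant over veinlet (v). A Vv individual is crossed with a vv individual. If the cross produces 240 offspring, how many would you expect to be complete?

Punnett square for Vv × vv:
Offspring genotypes: 2 Vv, 2 vv
complete: 2, veinlet: 2
complete: 2 out of 4 → fraction 1/2
Expected count = 1/2 × 240 = 120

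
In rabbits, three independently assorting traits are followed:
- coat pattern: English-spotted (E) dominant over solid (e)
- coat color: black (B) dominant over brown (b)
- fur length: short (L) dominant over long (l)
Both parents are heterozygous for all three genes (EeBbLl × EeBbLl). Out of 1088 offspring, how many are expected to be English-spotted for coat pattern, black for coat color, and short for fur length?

Trihybrid cross: EeBbLl × EeBbLl
Each trait segregates independently with a 3:1 phenotypic ratio, so each gene contributes 3/4 (dominant) or 1/4 (recessive).
Target: English-spotted (coat pattern), black (coat color), short (fur length)
Probability = product of independent per-trait probabilities
= 3/4 × 3/4 × 3/4 = 27/64
Expected count = 27/64 × 1088 = 459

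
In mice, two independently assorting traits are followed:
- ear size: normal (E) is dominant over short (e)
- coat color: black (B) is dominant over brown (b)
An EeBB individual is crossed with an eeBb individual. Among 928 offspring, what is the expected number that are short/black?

Dihybrid cross EeBB × eeBb — consider each gene separately:
ear size: Ee × ee → 2 Ee, 2 ee → 2 E_ : 2 ee (out of 4)
coat color: BB × Bb → 2 BB, 2 Bb → 4 B_ (out of 4)
Combine (counts out of 4 × 4 = 16): normal/black (E_B_) = 2×4 = 8; short/black (eeB_) = 2×4 = 8
Phenotype counts (out of 16): 8 normal/black, 8 short/black
short/black: 8 out of 16 → fraction 1/2
Expected count = 1/2 × 928 = 464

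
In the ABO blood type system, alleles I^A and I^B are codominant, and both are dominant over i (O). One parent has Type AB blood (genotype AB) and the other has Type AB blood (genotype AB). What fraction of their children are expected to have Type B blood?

Cross: AB × AB
Possible offspring genotypes: 1 AA, 2 AB, 1 BB
Blood type counts: 1 Type A, 2 Type AB, 1 Type B
Probability of Type B: 1/4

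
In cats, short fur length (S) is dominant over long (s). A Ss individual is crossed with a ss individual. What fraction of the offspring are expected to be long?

Punnett square for Ss × ss:
Offspring genotypes: 2 Ss, 2 ss
short: 2, long: 2
long: 2 out of 4
Probability: 2/4 = 1/2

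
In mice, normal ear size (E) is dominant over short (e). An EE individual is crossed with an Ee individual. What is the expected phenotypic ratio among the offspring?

Punnett square for EE × Ee:
Offspring genotypes: 2 EE, 2 Ee
normal: 4, short: 0
Ratio: all normal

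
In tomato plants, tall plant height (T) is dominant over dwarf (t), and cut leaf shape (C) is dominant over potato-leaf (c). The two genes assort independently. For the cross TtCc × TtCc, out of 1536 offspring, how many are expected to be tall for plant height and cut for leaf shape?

Dihybrid cross TtCc × TtCc — consider each gene separately:
plant height: Tt × Tt → 1 TT, 2 Tt, 1 tt → 3 T_ : 1 tt (out of 4)
leaf shape: Cc × Cc → 1 CC, 2 Cc, 1 cc → 3 C_ : 1 cc (out of 4)
Looking for: tall (T_) and cut (C_)
P(tall) = 3/4, P(cut) = 3/4
P(both) = 3/4 × 3/4 = 9/16
Expected count = 9/16 × 1536 = 864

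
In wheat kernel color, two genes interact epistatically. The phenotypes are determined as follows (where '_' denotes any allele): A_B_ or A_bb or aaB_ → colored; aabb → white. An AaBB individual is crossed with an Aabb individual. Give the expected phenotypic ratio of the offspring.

Cross: AaBB × Aabb — consider each gene separately:
A gene: Aa × Aa → 1 AA, 2 Aa, 1 aa → 3 A_ : 1 aa (out of 4)
B gene: BB × bb → 4 Bb → 4 B_ (out of 4)
Genotype classes (out of 4 × 4 = 16): A_B_ = 3×4 = 12; aaB_ = 1×4 = 4
Apply the phenotype rules: A_B_ (12) + aaB_ (4) → colored
Phenotype counts (out of 16): 16 colored
Ratio: all colored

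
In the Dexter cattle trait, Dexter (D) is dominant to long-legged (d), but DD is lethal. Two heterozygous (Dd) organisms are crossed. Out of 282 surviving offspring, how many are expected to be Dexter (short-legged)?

Cross: Dd × Dd
Punnett square offspring (before lethality): 1 DD, 2 Dd, 1 dd
The DD genotype is lethal (embryos die); surviving offspring: 2 Dd, 1 dd
Dexter (short-legged): 2 out of 3 → fraction 2/3
Expected count = 2/3 × 282 = 188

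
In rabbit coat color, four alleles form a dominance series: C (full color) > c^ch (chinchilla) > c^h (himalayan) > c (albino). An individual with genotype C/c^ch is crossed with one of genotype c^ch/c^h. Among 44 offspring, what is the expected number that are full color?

Cross: C/c^ch × c^ch/c^h
Allele dominance: C > c^ch > c^h > c
Offspring genotypes: 1 C/c^ch, 1 C/c^h, 1 c^ch/c^ch, 1 c^ch/c^h
Phenotype counts: 2 full color, 2 chinchilla
full color: 2 out of 4 → fraction 1/2
Expected count = 1/2 × 44 = 22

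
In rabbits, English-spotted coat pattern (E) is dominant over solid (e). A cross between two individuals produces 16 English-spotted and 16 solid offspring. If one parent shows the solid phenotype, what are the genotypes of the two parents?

Observed offspring: 16 English-spotted, 16 solid
The observed ratio simplifies to 1:1. One parent shows solid, so its genotype must be ee. A 1:1 offspring split requires the other parent to be heterozygous (Ee).
Parent genotypes: ee × Ee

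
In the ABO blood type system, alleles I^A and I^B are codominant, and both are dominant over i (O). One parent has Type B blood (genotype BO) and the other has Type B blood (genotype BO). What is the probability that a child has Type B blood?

Cross: BO × BO
Possible offspring genotypes: 1 BB, 2 BO, 1 OO
Blood type counts: 3 Type B, 1 Type O
Probability of Type B: 3/4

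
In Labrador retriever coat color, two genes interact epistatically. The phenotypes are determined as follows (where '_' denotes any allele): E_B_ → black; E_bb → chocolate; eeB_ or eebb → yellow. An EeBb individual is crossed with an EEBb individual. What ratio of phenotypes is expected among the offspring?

Cross: EeBb × EEBb — consider each gene separately:
E gene: Ee × EE → 2 EE, 2 Ee → 4 E_ (out of 4)
B gene: Bb × Bb → 1 BB, 2 Bb, 1 bb → 3 B_ : 1 bb (out of 4)
Genotype classes (out of 4 × 4 = 16): E_B_ = 4×3 = 12; E_bb = 4×1 = 4
Apply the phenotype rules: E_B_ (12) → black; E_bb (4) → chocolate
Phenotype counts (out of 16): 12 black, 4 chocolate
Ratio: 3 black : 1 chocolate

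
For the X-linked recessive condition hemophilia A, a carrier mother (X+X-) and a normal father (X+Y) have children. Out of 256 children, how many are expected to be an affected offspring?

Cross: X+X- × X+Y
Offspring: 1 X+X+, 1 X+Y, 1 X+X-, 1 X-Y
Probability of an affected offspring: 1/4
Expected count = 1/4 × 256 = 64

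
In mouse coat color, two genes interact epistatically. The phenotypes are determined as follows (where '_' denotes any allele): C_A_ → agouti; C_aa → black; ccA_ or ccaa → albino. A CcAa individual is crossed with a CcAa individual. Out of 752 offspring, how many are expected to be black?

Cross: CcAa × CcAa — consider each gene separately:
C gene: Cc × Cc → 1 CC, 2 Cc, 1 cc → 3 C_ : 1 cc (out of 4)
A gene: Aa × Aa → 1 AA, 2 Aa, 1 aa → 3 A_ : 1 aa (out of 4)
Genotype classes (out of 4 × 4 = 16): C_A_ = 3×3 = 9; C_aa = 3×1 = 3; ccA_ = 1×3 = 3; ccaa = 1×1 = 1
Apply the phenotype rules: C_A_ (9) → agouti; C_aa (3) → black; ccA_ (3) + ccaa (1) → albino
Phenotype counts (out of 16): 9 agouti, 3 black, 4 albino
black: 3 out of 16 → fraction 3/16
Expected count = 3/16 × 752 = 141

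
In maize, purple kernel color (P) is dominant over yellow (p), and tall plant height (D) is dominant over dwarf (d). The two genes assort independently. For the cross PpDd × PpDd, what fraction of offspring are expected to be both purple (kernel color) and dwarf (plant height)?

Dihybrid cross PpDd × PpDd — consider each gene separately:
kernel color: Pp × Pp → 1 PP, 2 Pp, 1 pp → 3 P_ : 1 pp (out of 4)
plant height: Dd × Dd → 1 DD, 2 Dd, 1 dd → 3 D_ : 1 dd (out of 4)
Looking for: purple (P_) and dwarf (dd)
P(purple) = 3/4, P(dwarf) = 1/4
P(both) = 3/4 × 1/4 = 3/16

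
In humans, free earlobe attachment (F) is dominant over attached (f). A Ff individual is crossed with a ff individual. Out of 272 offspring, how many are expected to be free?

Punnett square for Ff × ff:
Offspring genotypes: 2 Ff, 2 ff
free: 2, attached: 2
free: 2 out of 4 → fraction 1/2
Expected count = 1/2 × 272 = 136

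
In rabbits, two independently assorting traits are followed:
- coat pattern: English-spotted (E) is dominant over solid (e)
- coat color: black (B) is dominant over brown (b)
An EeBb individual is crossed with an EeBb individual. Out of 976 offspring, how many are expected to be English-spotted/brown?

Dihybrid cross EeBb × EeBb — consider each gene separately:
coat pattern: Ee × Ee → 1 EE, 2 Ee, 1 ee → 3 E_ : 1 ee (out of 4)
coat color: Bb × Bb → 1 BB, 2 Bb, 1 bb → 3 B_ : 1 bb (out of 4)
Combine (counts out of 4 × 4 = 16): English-spotted/black (E_B_) = 3×3 = 9; English-spotted/brown (E_bb) = 3×1 = 3; solid/black (eeB_) = 1×3 = 3; solid/brown (eebb) = 1×1 = 1
Phenotype counts (out of 16): 9 English-spotted/black, 3 English-spotted/brown, 3 solid/black, 1 solid/brown
English-spotted/brown: 3 out of 16 → fraction 3/16
Expected count = 3/16 × 976 = 183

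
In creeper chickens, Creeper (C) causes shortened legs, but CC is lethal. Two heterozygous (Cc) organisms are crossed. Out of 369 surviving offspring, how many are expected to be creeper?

Cross: Cc × Cc
Punnett square offspring (before lethality): 1 CC, 2 Cc, 1 cc
The CC genotype is lethal (embryos die); surviving offspring: 2 Cc, 1 cc
creeper: 2 out of 3 → fraction 2/3
Expected count = 2/3 × 369 = 246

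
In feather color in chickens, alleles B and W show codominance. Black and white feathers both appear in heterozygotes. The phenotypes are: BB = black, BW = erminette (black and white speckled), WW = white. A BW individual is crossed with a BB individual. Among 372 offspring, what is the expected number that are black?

Punnett square for BW × BB:
Offspring genotypes: 2 BB, 2 BW
Phenotype counts: 2 black, 2 erminette (black and white speckled)
black: 2 out of 4 → fraction 1/2
Expected count = 1/2 × 372 = 186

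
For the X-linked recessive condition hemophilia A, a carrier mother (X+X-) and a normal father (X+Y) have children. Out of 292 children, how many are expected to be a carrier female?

Cross: X+X- × X+Y
Offspring: 1 X+X+, 1 X+Y, 1 X+X-, 1 X-Y
Probability of a carrier female: 1/4
Expected count = 1/4 × 292 = 73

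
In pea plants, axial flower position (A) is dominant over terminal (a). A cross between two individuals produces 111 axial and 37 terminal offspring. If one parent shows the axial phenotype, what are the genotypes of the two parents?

Observed offspring: 111 axial, 37 terminal
The observed ratio simplifies to 3:1. Terminal (aa) offspring appear, so each parent must contribute one a allele. The parent stated to show axial carries A, so it is Aa. The other parent is then either Aa or aa: Aa × aa would give a 1:1 split, whereas Aa × Aa gives 3:1 — matching the data. So both parents are heterozygous (Aa × Aa).
Parent genotypes: Aa × Aa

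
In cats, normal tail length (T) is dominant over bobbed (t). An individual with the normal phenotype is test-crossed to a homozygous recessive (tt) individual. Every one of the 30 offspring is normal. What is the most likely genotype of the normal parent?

Test cross: ? × tt
All offspring are normal.
If the unknown parent were heterozygous (Tt), about half of 30 offspring would be bobbed; none are. The unknown parent is most likely homozygous dominant (TT).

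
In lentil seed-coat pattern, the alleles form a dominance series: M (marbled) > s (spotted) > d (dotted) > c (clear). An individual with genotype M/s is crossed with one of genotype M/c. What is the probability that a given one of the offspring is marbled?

Cross: M/s × M/c
Allele dominance: M > s > d > c
Offspring genotypes: 1 M/M, 1 M/c, 1 M/s, 1 s/c
Phenotype counts: 3 marbled, 1 spotted
marbled: 3 out of 4
Probability: 3/4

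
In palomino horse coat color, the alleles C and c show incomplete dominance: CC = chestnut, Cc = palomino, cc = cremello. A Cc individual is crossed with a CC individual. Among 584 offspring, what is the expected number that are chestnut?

Punnett square for Cc × CC:
Offspring genotypes: 2 CC, 2 Cc
Phenotype counts: 2 chestnut, 2 palomino
chestnut: 2 out of 4 → fraction 1/2
Expected count = 1/2 × 584 = 292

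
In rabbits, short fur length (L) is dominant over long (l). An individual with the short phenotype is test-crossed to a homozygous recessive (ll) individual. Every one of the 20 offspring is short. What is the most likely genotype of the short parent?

Test cross: ? × ll
All offspring are short.
If the unknown parent were heterozygous (Ll), about half of 20 offspring would be long; none are. The unknown parent is most likely homozygous dominant (LL).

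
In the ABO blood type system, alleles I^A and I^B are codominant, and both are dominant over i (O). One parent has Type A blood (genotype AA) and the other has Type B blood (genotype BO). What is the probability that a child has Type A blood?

Cross: AA × BO
Possible offspring genotypes: 2 AB, 2 AO
Blood type counts: 2 Type AB, 2 Type A
Probability of Type A: 2/4 = 1/2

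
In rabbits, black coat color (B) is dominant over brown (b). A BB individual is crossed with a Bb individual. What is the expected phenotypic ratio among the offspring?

Punnett square for BB × Bb:
Offspring genotypes: 2 BB, 2 Bb
black: 4, brown: 0
Ratio: all black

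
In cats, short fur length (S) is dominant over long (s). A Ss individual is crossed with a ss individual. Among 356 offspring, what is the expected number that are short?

Punnett square for Ss × ss:
Offspring genotypes: 2 Ss, 2 ss
short: 2, long: 2
short: 2 out of 4 → fraction 1/2
Expected count = 1/2 × 356 = 178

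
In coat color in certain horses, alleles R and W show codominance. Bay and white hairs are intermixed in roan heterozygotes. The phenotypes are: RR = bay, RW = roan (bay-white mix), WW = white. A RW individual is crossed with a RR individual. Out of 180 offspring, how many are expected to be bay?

Punnett square for RW × RR:
Offspring genotypes: 2 RR, 2 RW
Phenotype counts: 2 bay, 2 roan (bay-white mix)
bay: 2 out of 4 → fraction 1/2
Expected count = 1/2 × 180 = 90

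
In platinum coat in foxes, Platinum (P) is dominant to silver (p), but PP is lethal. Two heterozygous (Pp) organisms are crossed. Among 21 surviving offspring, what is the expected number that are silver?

Cross: Pp × Pp
Punnett square offspring (before lethality): 1 PP, 2 Pp, 1 pp
The PP genotype is lethal (embryos die); surviving offspring: 2 Pp, 1 pp
silver: 1 out of 3 → fraction 1/3
Expected count = 1/3 × 21 = 7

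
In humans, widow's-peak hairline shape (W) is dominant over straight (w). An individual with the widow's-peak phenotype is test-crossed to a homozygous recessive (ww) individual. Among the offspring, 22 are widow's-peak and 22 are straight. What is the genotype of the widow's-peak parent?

Test cross: ? × ww
Offspring: 22 widow's-peak, 22 straight — approximately 1:1.
A 1:1 ratio in a test cross indicates the unknown parent is heterozygous (Ww).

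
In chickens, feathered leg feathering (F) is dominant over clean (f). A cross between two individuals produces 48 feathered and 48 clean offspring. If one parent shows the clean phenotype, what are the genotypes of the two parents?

Observed offspring: 48 feathered, 48 clean
The observed ratio simplifies to 1:1. One parent shows clean, so its genotype must be ff. A 1:1 offspring split requires the other parent to be heterozygous (Ff).
Parent genotypes: ff × Ff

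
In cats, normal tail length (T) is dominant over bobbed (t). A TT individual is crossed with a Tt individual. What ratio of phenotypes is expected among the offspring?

Punnett square for TT × Tt:
Offspring genotypes: 2 TT, 2 Tt
normal: 4, bobbed: 0
Ratio: all normal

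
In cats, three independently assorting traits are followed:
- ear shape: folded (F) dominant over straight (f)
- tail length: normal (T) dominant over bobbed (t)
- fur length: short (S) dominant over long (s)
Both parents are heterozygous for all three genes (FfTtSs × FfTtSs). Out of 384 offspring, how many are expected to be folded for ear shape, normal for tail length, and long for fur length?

Trihybrid cross: FfTtSs × FfTtSs
Each trait segregates independently with a 3:1 phenotypic ratio, so each gene contributes 3/4 (dominant) or 1/4 (recessive).
Target: folded (ear shape), normal (tail length), long (fur length)
Probability = product of independent per-trait probabilities
= 3/4 × 3/4 × 1/4 = 9/64
Expected count = 9/64 × 384 = 54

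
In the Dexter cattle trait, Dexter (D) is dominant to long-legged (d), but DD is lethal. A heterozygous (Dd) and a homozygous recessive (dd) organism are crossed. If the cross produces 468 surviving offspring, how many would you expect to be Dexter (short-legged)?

Cross: Dd × dd
Punnett square offspring (before lethality): 2 Dd, 2 dd
No DD offspring are produced in this cross.
Dexter (short-legged): 2 out of 4 → fraction 1/2
Expected count = 1/2 × 468 = 234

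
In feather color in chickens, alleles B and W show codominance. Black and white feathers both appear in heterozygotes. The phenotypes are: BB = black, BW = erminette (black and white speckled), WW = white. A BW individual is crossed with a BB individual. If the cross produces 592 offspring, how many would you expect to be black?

Punnett square for BW × BB:
Offspring genotypes: 2 BB, 2 BW
Phenotype counts: 2 black, 2 erminette (black and white speckled)
black: 2 out of 4 → fraction 1/2
Expected count = 1/2 × 592 = 296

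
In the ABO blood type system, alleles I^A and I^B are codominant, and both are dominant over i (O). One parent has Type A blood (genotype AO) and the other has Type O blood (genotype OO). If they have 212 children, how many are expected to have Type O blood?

Cross: AO × OO
Possible offspring genotypes: 2 AO, 2 OO
Blood type counts: 2 Type A, 2 Type O
Probability of Type O: 2/4 = 1/2
Expected count = 1/2 × 212 = 106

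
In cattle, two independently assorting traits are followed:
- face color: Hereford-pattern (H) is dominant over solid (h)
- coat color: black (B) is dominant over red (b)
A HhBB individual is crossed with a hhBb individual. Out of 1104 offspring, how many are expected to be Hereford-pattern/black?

Dihybrid cross HhBB × hhBb — consider each gene separately:
face color: Hh × hh → 2 Hh, 2 hh → 2 H_ : 2 hh (out of 4)
coat color: BB × Bb → 2 BB, 2 Bb → 4 B_ (out of 4)
Combine (counts out of 4 × 4 = 16): Hereford-pattern/black (H_B_) = 2×4 = 8; solid/black (hhB_) = 2×4 = 8
Phenotype counts (out of 16): 8 Hereford-pattern/black, 8 solid/black
Hereford-pattern/black: 8 out of 16 → fraction 1/2
Expected count = 1/2 × 1104 = 552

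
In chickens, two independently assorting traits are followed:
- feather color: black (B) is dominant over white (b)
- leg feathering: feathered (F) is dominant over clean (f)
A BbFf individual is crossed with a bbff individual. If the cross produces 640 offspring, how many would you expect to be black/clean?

Dihybrid cross BbFf × bbff — consider each gene separately:
feather color: Bb × bb → 2 Bb, 2 bb → 2 B_ : 2 bb (out of 4)
leg feathering: Ff × ff → 2 Ff, 2 ff → 2 F_ : 2 ff (out of 4)
Combine (counts out of 4 × 4 = 16): black/feathered (B_F_) = 2×2 = 4; black/clean (B_ff) = 2×2 = 4; white/feathered (bbF_) = 2×2 = 4; white/clean (bbff) = 2×2 = 4
Phenotype counts (out of 16): 4 black/feathered, 4 black/clean, 4 white/feathered, 4 white/clean
black/clean: 4 out of 16 → fraction 1/4
Expected count = 1/4 × 640 = 160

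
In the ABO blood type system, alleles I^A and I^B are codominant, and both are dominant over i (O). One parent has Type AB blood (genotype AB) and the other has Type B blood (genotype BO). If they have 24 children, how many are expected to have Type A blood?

Cross: AB × BO
Possible offspring genotypes: 1 AB, 1 AO, 1 BB, 1 BO
Blood type counts: 1 Type AB, 1 Type A, 2 Type B
Probability of Type A: 1/4
Expected count = 1/4 × 24 = 6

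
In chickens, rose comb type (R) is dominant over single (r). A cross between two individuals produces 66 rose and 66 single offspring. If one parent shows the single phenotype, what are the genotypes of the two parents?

Observed offspring: 66 rose, 66 single
The observed ratio simplifies to 1:1. One parent shows single, so its genotype must be rr. A 1:1 offspring split requires the other parent to be heterozygous (Rr).
Parent genotypes: rr × Rr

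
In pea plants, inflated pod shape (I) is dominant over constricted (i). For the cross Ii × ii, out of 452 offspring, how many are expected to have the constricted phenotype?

Punnett square for Ii × ii:
Offspring genotypes: 2 Ii, 2 ii
Total offspring: 4
Count with target: 2
Probability: 2/4 = 1/2
Expected count = 1/2 × 452 = 226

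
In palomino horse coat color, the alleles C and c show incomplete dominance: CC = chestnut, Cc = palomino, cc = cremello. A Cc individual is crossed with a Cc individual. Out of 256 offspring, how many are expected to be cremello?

Punnett square for Cc × Cc:
Offspring genotypes: 1 CC, 2 Cc, 1 cc
Phenotype counts: 1 chestnut, 2 palomino, 1 cremello
cremello: 1 out of 4 → fraction 1/4
Expected count = 1/4 × 256 = 64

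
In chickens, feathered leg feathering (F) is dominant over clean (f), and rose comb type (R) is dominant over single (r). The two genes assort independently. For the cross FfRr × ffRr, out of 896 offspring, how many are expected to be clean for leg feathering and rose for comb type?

Dihybrid cross FfRr × ffRr — consider each gene separately:
leg feathering: Ff × ff → 2 Ff, 2 ff → 2 F_ : 2 ff (out of 4)
comb type: Rr × Rr → 1 RR, 2 Rr, 1 rr → 3 R_ : 1 rr (out of 4)
Looking for: clean (ff) and rose (R_)
P(clean) = 2/4, P(rose) = 3/4
P(both) = 2/4 × 3/4 = 6/16 = 3/8
Expected count = 3/8 × 896 = 336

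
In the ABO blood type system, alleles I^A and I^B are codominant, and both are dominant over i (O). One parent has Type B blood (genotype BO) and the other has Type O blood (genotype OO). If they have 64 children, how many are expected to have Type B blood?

Cross: BO × OO
Possible offspring genotypes: 2 BO, 2 OO
Blood type counts: 2 Type B, 2 Type O
Probability of Type B: 2/4 = 1/2
Expected count = 1/2 × 64 = 32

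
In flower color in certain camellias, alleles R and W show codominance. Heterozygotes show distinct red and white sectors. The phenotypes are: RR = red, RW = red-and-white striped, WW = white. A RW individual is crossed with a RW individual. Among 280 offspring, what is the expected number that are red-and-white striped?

Punnett square for RW × RW:
Offspring genotypes: 1 RR, 2 RW, 1 WW
Phenotype counts: 1 red, 2 red-and-white striped, 1 white
red-and-white striped: 2 out of 4 → fraction 1/2
Expected count = 1/2 × 280 = 140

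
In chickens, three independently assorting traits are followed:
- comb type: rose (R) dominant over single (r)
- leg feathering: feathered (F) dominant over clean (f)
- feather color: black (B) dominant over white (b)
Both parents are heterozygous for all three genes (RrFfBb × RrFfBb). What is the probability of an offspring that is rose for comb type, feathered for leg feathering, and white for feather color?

Trihybrid cross: RrFfBb × RrFfBb
Each trait segregates independently with a 3:1 phenotypic ratio, so each gene contributes 3/4 (dominant) or 1/4 (recessive).
Target: rose (comb type), feathered (leg feathering), white (feather color)
Probability = product of independent per-trait probabilities
= 3/4 × 3/4 × 1/4 = 9/64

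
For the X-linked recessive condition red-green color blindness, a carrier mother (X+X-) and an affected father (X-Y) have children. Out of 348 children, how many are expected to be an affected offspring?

Cross: X+X- × X-Y
Offspring: 1 X+X-, 1 X+Y, 1 X-X-, 1 X-Y
Probability of an affected offspring: 2/4 = 1/2
Expected count = 1/2 × 348 = 174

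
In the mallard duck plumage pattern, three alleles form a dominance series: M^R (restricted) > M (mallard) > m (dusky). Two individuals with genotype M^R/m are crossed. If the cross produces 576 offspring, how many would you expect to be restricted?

Cross: M^R/m × M^R/m
Allele dominance: M^R > M > m
Offspring genotypes: 1 M^R/M^R, 2 M^R/m, 1 m/m
Phenotype counts: 3 restricted, 1 dusky
restricted: 3 out of 4 → fraction 3/4
Expected count = 3/4 × 576 = 432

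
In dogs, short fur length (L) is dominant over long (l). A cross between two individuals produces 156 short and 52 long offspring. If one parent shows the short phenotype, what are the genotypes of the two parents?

Observed offspring: 156 short, 52 long
The observed ratio simplifies to 3:1. Long (ll) offspring appear, so each parent must contribute one l allele. The parent stated to show short carries L, so it is Ll. The other parent is then either Ll or ll: Ll × ll would give a 1:1 split, whereas Ll × Ll gives 3:1 — matching the data. So both parents are heterozygous (Ll × Ll).
Parent genotypes: Ll × Ll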